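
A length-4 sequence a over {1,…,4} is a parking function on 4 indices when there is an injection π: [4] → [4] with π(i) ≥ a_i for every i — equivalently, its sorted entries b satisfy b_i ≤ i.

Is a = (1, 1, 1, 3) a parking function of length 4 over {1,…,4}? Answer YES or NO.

Order a: b = (1, 1, 1, 3).
  b_1=1 ≤ 1
  b_2=1 ≤ 2
  b_3=1 ≤ 3
  b_4=3 ≤ 4
All bounds hold ⇒ YES

YES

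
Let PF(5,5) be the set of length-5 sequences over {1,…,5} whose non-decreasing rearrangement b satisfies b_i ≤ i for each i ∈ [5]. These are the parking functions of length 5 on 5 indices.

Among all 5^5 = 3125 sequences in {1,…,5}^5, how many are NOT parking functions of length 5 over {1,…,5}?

1829

Count = (5−5+1)·(5+1)^(5−1) = 1 · 1296 = 1296 [KW]
E.g. (2,5,5,4,4) → sorted (2,4,4,5,5): b_1=2>1, not a PF.
5^5 − 1296 = 3125 − 1296 = 1829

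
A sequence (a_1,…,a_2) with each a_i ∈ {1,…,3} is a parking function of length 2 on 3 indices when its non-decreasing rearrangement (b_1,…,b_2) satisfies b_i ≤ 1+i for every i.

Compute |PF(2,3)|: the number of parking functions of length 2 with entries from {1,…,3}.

8

|PF| = 2·4^1 = 2·4 = 8 (Pollak)
E.g. (1,1) → sorted (1,1): b_i ≤ 1+i ∀i, a PF.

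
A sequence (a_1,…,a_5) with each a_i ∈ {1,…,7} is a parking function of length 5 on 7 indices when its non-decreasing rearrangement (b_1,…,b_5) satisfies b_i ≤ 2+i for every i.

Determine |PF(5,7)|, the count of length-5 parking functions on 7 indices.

|PF(5,7)| = (8−5)·8^(5−1) = 3 · 4096 = 12288 (Pollak)
Check (1,7,2,3,6) → sorted (1,2,3,6,7): b_i ≤ 2+i ∀i, a PF.

12288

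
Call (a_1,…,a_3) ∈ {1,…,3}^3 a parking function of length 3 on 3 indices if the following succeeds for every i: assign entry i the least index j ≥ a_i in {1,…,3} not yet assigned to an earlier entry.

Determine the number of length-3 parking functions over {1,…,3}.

|PF| = 1·4^2 = 1·16 = 16
E.g. (1,3,2) → sorted (1,2,3): b_i ≤ i ∀i, a PF.

16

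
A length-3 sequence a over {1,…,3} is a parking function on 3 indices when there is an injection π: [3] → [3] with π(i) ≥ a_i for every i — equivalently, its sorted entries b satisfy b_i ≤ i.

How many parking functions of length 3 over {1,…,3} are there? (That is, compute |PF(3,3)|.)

16

|PF| = (4−3)·4^(3−1) = 1·16 = 16 [KW]
Example (3,1,2) → sorted (1,2,3): b_i ≤ i ∀i, a PF.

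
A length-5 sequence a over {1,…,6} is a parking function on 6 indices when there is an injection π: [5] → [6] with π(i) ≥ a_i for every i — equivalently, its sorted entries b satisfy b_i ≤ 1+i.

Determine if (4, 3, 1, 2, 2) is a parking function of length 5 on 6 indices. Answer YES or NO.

Rearranged: b = (1, 2, 2, 3, 4).
  b_1=1 ≤ 2
  b_2=2 ≤ 3
  b_3=2 ≤ 4
  b_4=3 ≤ 5
  b_5=4 ≤ 6
All bounds hold ⇒ YES

YES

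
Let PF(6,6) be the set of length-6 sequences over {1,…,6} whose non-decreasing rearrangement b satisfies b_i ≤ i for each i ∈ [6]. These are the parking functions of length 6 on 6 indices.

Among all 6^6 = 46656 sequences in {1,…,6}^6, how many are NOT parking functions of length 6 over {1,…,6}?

|PF(6,6)| = (6+1−6)·(6+1)^{6−1} = 1 · 16807 = 16807 [KW]
Check (6,6,6,5,6,6) → sorted (5,6,6,6,6,6): b_1=5>1, not a PF.
So 46656 − 16807 = 29849 fail.

29849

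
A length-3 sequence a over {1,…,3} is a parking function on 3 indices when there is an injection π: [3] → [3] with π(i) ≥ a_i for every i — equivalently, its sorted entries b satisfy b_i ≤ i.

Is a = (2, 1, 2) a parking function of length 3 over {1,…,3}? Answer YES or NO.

YES

Sorted: b = (1, 2, 2).
  b_1=1 ≤ 1
  b_2=2 ≤ 2
  b_3=2 ≤ 3
All bounds hold ⇒ YES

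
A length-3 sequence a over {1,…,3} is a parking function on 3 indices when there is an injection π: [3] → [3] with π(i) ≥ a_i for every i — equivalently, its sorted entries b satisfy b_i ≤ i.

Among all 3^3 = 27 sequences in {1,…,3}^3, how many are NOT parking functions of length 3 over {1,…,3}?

11

Count = (4−3)·4^(3−1) = 1 · 16 = 16 (Pollak)
Example (3,3,1) → sorted (1,3,3): b_2=3>2, not a PF.
3^3 − 16 = 27 − 16 = 11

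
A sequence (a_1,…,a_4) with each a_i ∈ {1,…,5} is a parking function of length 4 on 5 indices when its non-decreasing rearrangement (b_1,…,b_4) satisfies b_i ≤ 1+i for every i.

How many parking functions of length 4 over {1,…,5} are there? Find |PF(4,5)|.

432

Count = (6−4)·6^(4−1) = 2×216 = 432 (Konheim–Weiss)
Check (3,2,3,5) → sorted (2,3,3,5): b_i ≤ 1+i ∀i, a PF.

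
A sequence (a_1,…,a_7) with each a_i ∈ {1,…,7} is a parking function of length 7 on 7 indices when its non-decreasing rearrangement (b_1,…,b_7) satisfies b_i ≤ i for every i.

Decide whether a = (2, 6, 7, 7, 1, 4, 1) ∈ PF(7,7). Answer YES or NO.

NO

Sorted: b = (1, 1, 2, 4, 6, 7, 7).
  b_1=1 ≤ 1
  b_2=1 ≤ 2
  b_3=2 ≤ 3
  b_4=4 ≤ 4
  b_5=6 > 5
  fails at i=5 ⇒ NO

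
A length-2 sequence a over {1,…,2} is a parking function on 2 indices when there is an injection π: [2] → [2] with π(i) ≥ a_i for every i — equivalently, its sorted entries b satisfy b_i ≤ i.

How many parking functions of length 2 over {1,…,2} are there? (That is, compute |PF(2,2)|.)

Count = (2+1−2)·(2+1)^{2−1} = 1·3 = 3 [KW]
Check (1,1) → sorted (1,1): b_i ≤ i ∀i, a PF.

3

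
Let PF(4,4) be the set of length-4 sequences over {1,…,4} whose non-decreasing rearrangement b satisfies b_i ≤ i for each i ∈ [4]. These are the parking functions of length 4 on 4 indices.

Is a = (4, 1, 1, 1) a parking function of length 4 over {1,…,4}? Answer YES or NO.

Sorted: b = (1, 1, 1, 4).
  b_1=1 ≤ 1
  b_2=1 ≤ 2
  b_3=1 ≤ 3
  b_4=4 ≤ 4
All bounds hold ⇒ YES

YES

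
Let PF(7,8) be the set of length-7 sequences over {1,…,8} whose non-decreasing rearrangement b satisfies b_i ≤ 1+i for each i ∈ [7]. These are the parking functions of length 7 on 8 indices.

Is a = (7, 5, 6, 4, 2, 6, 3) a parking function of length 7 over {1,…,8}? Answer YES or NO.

YES

Order a: b = (2, 3, 4, 5, 6, 6, 7).
  b_1=2 ≤ 2
  b_2=3 ≤ 3
  b_3=4 ≤ 4
  b_4=5 ≤ 5
  b_5=6 ≤ 6
  b_6=6 ≤ 7
  b_7=7 ≤ 8
All bounds hold ⇒ YES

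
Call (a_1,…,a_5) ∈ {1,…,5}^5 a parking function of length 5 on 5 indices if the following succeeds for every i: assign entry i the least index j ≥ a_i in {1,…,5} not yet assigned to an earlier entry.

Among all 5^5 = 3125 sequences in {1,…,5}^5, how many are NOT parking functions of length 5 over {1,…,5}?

1829

|PF| = (5+1−5)·(5+1)^{5−1} = 1×1296 = 1296
Check (5,4,4,5,4) → sorted (4,4,4,5,5): b_1=4>1, not a PF.
Total 3125; non-PF = 3125−1296 = 1829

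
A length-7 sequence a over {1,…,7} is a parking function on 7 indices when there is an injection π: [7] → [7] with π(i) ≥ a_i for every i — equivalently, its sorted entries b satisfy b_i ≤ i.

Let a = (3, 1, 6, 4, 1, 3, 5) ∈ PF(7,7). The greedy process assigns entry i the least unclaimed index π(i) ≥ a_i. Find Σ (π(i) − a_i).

5

Σπ = 7·8/2 = 28 (π permutes [7]); Σa = 3+1+6+4+1+3+5 = 23; disp = 28−23 = 5.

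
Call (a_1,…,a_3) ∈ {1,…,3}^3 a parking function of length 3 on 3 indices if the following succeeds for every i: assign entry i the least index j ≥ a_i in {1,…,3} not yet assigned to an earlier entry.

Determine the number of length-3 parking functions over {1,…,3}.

16

|PF| = (3+1−3)·(3+1)^{3−1} = 1×16 = 16 (Konheim–Weiss)
Check (3,1,1) → sorted (1,1,3): b_i ≤ i ∀i, a PF.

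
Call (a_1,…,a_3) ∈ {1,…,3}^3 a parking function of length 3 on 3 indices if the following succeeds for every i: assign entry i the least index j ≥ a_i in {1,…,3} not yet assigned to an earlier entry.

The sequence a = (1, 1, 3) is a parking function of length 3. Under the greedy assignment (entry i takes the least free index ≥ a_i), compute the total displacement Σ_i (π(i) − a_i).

1

Σπ(i) = 1+…+3 = 6; Σa = 1+1+3 = 5; disp = 6−5 = 1.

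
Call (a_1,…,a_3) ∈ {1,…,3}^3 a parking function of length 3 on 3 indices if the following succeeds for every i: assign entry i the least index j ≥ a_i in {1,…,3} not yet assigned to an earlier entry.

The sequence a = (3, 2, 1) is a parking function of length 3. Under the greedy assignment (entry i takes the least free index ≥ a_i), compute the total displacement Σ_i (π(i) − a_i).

Σπ(i) = 1+…+3 = 6; Σa = 3+2+1 = 6; disp = 6−6 = 0.

0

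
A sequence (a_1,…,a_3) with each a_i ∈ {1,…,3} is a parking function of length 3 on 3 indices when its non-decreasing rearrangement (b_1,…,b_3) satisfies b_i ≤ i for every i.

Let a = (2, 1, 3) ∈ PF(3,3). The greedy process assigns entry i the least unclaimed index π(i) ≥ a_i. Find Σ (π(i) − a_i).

Σπ = 6 ({1..3} each once); Σa = 2+1+3 = 6; disp = 6−6 = 0.

0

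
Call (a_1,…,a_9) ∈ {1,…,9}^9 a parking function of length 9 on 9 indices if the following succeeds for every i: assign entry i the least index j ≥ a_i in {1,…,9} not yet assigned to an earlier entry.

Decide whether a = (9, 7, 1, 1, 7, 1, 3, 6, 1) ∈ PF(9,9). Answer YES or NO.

YES

Order a: b = (1, 1, 1, 1, 3, 6, 7, 7, 9).
  b_1=1 ≤ 1
  b_2=1 ≤ 2
  b_3=1 ≤ 3
  b_4=1 ≤ 4
  b_5=3 ≤ 5
  b_6=6 ≤ 6
  b_7=7 ≤ 7
  b_8=7 ≤ 8
  b_9=9 ≤ 9
All bounds hold ⇒ YES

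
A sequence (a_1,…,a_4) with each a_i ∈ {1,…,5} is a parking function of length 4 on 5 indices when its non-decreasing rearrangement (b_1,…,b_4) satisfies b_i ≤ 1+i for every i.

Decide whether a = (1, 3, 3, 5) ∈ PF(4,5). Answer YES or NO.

YES

Order a: b = (1, 3, 3, 5).
  b_1=1 ≤ 2
  b_2=3 ≤ 3
  b_3=3 ≤ 4
  b_4=5 ≤ 5
All bounds hold ⇒ YES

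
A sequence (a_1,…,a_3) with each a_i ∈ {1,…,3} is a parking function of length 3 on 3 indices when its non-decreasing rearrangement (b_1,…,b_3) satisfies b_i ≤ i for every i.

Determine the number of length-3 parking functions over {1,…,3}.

16

Count = (4−3)·4^(3−1) = 1·16 = 16 [KW]
E.g. (3,2,1) → sorted (1,2,3): b_i ≤ i ∀i, a PF.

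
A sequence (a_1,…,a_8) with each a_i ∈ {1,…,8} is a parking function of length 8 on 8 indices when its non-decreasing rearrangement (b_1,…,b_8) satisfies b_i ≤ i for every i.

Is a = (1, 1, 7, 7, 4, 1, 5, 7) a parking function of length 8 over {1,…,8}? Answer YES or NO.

NO

Rearranged: b = (1, 1, 1, 4, 5, 7, 7, 7).
  b_1=1 ≤ 1
  b_2=1 ≤ 2
  b_3=1 ≤ 3
  b_4=4 ≤ 4
  b_5=5 ≤ 5
  b_6=7 > 6
  fails at i=6 ⇒ NO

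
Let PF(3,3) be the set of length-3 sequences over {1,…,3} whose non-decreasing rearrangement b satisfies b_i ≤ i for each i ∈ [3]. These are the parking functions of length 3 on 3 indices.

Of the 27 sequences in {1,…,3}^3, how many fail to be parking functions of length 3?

|PF(3,3)| = (3+1−3)·(3+1)^{3−1} = 1×16 = 16
E.g. (3,2,3) → sorted (2,3,3): b_1=2>1, not a PF.
3^3 − 16 = 27 − 16 = 11

11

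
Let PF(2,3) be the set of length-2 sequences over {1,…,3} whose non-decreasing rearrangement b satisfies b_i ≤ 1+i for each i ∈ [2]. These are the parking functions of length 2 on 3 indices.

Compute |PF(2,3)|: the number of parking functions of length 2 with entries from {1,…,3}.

8

|PF| = (4−2)·4^(2−1) = 2×4 = 8 [KW]
E.g. (1,1) → sorted (1,1): b_i ≤ 1+i ∀i, a PF.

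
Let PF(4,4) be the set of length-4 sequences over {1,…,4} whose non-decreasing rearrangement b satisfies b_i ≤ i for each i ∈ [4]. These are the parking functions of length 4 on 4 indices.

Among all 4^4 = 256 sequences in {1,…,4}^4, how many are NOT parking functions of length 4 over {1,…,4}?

131

#PF = (4−4+1)·(4+1)^(4−1) = 1 · 125 = 125 (Pollak)
Example (4,3,4,3) → sorted (3,3,4,4): b_1=3>1, not a PF.
Total 256; non-PF = 256−125 = 131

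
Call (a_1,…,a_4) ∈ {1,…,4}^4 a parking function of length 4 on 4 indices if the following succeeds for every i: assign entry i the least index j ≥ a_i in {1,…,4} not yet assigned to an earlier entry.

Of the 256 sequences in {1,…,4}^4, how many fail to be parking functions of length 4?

131

#PF = 1·5^3 = 1·125 = 125 (Konheim–Weiss)
Check (2,4,4,3) → sorted (2,3,4,4): b_1=2>1, not a PF.
4^4 − 125 = 256 − 125 = 131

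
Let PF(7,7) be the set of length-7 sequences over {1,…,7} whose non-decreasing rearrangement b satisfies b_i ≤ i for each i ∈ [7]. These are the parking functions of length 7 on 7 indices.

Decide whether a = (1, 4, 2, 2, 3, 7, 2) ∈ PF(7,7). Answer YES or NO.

Sorted: b = (1, 2, 2, 2, 3, 4, 7).
  b_1=1 ≤ 1
  b_2=2 ≤ 2
  b_3=2 ≤ 3
  b_4=2 ≤ 4
  b_5=3 ≤ 5
  b_6=4 ≤ 6
  b_7=7 ≤ 7
All bounds hold ⇒ YES

YES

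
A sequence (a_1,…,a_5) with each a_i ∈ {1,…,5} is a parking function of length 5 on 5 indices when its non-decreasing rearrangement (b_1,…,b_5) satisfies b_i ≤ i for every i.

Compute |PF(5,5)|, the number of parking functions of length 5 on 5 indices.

|PF| = (6−5)·6^(5−1) = 1 · 1296 = 1296
One tuple (3,2,3,1,2) → sorted (1,2,2,3,3): b_i ≤ i ∀i, a PF.

1296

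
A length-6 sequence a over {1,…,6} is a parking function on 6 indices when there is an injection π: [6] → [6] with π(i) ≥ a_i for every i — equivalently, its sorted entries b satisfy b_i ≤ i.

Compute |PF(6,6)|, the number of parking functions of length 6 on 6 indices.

16807

|PF(6,6)| = (6+1−6)·(6+1)^{6−1} = 1 · 16807 = 16807 [KW]
E.g. (3,1,1,1,1,6) → sorted (1,1,1,1,3,6): b_i ≤ i ∀i, a PF.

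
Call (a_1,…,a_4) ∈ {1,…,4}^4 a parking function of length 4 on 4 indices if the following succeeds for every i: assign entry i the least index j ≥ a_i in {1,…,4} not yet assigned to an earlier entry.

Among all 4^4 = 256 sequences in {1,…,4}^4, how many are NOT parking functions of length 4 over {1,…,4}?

|PF(4,4)| = (4−4+1)·(4+1)^(4−1) = 1×125 = 125 [KW]
Check (4,4,2,4) → sorted (2,4,4,4): b_1=2>1, not a PF.
Total 256; non-PF = 256−125 = 131

131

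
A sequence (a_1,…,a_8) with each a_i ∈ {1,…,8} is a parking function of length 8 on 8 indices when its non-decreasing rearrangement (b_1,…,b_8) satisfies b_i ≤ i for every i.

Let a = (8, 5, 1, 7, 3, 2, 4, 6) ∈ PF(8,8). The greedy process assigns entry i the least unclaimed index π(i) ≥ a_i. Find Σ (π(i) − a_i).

Σπ = 8·9/2 = 36 (π permutes [8]); Σa = 8+5+1+7+3+2+4+6 = 36; disp = 36−36 = 0.

0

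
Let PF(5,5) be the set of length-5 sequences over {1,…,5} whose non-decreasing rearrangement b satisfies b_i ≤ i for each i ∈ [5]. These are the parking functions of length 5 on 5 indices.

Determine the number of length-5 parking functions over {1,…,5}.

1296

|PF| = (5−5+1)·(5+1)^(5−1) = 1×1296 = 1296 (Konheim–Weiss)
One tuple (4,2,3,1,3) → sorted (1,2,3,3,4): b_i ≤ i ∀i, a PF.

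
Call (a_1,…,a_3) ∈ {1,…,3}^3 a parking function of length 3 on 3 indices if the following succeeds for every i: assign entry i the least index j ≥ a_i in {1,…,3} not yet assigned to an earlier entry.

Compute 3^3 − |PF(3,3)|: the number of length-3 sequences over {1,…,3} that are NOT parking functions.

11

Count = (4−3)·4^(3−1) = 1×16 = 16 [KW]
Check (3,3,1) → sorted (1,3,3): b_2=3>2, not a PF.
3^3 − 16 = 27 − 16 = 11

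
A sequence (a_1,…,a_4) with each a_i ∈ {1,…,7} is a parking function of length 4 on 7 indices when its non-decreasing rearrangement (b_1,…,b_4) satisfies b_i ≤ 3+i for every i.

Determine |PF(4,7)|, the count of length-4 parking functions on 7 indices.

Count = 4·8^3 = 4·512 = 2048
One tuple (3,1,6,1) → sorted (1,1,3,6): b_i ≤ 3+i ∀i, a PF.

2048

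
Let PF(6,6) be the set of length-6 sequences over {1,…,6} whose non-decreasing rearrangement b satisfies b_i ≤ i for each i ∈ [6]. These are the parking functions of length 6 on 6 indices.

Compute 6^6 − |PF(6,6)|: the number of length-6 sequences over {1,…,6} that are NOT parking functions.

#PF = 1·7^5 = 1 · 16807 = 16807 (Pollak)
One tuple (2,6,2,6,6,5) → sorted (2,2,5,6,6,6): b_1=2>1, not a PF.
So 46656 − 16807 = 29849 fail.

29849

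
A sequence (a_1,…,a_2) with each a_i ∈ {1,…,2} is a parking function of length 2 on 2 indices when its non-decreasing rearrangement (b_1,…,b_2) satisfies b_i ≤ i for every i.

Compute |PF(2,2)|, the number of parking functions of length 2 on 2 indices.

3

|PF| = (3−2)·3^(2−1) = 1 · 3 = 3 (Pollak)
One tuple (1,2) → sorted (1,2): b_i ≤ i ∀i, a PF.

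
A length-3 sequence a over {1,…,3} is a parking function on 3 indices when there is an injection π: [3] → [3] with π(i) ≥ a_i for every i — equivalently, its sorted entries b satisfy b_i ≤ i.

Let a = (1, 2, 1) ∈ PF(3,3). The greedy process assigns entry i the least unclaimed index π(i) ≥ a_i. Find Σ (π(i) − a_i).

2

Σπ = 6 ({1..3} each once); Σa = 1+2+1 = 4; disp = 6−4 = 2.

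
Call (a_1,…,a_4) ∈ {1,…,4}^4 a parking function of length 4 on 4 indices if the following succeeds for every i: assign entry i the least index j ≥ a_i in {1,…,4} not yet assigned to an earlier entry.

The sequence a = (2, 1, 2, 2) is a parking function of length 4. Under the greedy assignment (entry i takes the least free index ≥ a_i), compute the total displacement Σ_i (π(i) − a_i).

Σπ = 4·5/2 = 10 (π permutes [4]); Σa = 2+1+2+2 = 7; disp = 10−7 = 3.

3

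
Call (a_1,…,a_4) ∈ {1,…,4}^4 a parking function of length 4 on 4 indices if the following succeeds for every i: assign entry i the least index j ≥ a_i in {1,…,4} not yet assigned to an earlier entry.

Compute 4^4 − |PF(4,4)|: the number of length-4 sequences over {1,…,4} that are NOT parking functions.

|PF| = (4+1−4)·(4+1)^{4−1} = 1×125 = 125 (Konheim–Weiss)
E.g. (1,3,4,3) → sorted (1,3,3,4): b_2=3>2, not a PF.
4^4 − 125 = 256 − 125 = 131

131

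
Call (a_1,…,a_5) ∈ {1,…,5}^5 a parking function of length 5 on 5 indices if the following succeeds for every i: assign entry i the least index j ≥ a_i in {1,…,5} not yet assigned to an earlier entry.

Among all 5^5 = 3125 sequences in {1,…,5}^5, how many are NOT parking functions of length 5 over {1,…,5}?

Count = (5−5+1)·(5+1)^(5−1) = 1 · 1296 = 1296 [KW]
Check (5,2,5,3,5) → sorted (2,3,5,5,5): b_1=2>1, not a PF.
Total 3125; non-PF = 3125−1296 = 1829

1829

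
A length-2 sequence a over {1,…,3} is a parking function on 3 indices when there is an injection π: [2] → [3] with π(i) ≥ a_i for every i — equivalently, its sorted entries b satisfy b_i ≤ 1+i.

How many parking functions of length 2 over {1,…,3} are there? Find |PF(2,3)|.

8

Count = 2·4^1 = 2 · 4 = 8 (Pollak)
Example (3,2) → sorted (2,3): b_i ≤ 1+i ∀i, a PF.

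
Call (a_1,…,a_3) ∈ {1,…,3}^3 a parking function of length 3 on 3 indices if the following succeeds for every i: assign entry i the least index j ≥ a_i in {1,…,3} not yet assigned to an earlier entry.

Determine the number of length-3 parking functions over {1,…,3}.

|PF| = 1·4^2 = 1·16 = 16 [KW]
E.g. (2,2,1) → sorted (1,2,2): b_i ≤ i ∀i, a PF.

16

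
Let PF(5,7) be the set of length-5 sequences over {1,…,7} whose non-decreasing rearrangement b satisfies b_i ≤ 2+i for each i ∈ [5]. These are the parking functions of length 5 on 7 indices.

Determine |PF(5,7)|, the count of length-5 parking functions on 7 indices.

#PF = 3·8^4 = 3 · 4096 = 12288 (Konheim–Weiss)
Example (6,7,5,4,3) → sorted (3,4,5,6,7): b_i ≤ 2+i ∀i, a PF.

12288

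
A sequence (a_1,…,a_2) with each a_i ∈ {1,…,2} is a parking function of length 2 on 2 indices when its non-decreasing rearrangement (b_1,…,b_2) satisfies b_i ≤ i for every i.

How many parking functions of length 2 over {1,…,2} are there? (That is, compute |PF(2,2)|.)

3

Count = (3−2)·3^(2−1) = 1·3 = 3 (Pollak)
One tuple (1,2) → sorted (1,2): b_i ≤ i ∀i, a PF.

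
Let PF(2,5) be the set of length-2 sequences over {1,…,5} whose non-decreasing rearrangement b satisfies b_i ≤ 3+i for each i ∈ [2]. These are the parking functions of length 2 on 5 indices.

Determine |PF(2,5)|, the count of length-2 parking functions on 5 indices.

24

|PF| = (5+1−2)·(5+1)^{2−1} = 4·6 = 24
One tuple (2,5) → sorted (2,5): b_i ≤ 3+i ∀i, a PF.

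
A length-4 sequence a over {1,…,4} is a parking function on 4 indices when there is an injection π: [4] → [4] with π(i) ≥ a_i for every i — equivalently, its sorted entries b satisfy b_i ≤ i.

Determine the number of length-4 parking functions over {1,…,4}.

#PF = (4+1−4)·(4+1)^{4−1} = 1×125 = 125
One tuple (3,2,1,4) → sorted (1,2,3,4): b_i ≤ i ∀i, a PF.

125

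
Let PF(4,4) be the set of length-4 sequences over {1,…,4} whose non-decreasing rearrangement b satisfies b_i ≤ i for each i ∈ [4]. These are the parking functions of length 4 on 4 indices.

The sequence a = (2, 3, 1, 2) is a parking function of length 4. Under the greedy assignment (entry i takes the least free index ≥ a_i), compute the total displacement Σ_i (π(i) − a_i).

2

Σπ(i) = 1+…+4 = 10; Σa = 2+3+1+2 = 8; disp = 10−8 = 2.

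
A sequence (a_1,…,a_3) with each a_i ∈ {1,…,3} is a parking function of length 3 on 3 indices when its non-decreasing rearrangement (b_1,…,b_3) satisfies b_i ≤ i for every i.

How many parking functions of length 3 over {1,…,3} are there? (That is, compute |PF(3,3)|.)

16

Count = 1·4^2 = 1×16 = 16 (Konheim–Weiss)
E.g. (3,2,1) → sorted (1,2,3): b_i ≤ i ∀i, a PF.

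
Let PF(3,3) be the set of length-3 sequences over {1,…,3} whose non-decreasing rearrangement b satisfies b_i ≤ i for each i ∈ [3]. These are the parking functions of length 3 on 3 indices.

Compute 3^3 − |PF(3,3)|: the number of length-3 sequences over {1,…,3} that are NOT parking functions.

Count = 1·4^2 = 1·16 = 16 (Konheim–Weiss)
Check (3,1,3) → sorted (1,3,3): b_2=3>2, not a PF.
Total 27; non-PF = 27−16 = 11

11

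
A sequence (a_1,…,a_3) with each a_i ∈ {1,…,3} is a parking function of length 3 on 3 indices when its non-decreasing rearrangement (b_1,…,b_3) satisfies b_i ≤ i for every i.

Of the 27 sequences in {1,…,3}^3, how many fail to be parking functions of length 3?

Count = 1·4^2 = 1×16 = 16 (Pollak)
E.g. (3,3,3) → sorted (3,3,3): b_1=3>1, not a PF.
So 27 − 16 = 11 fail.

11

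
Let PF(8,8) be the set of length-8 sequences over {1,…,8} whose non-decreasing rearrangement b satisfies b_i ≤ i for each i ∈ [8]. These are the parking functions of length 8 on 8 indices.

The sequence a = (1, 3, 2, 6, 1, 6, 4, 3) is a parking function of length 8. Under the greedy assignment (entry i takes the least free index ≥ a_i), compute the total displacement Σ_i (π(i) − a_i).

10

Σπ = 36 ({1..8} each once); Σa = 1+3+2+6+1+6+4+3 = 26; disp = 36−26 = 10.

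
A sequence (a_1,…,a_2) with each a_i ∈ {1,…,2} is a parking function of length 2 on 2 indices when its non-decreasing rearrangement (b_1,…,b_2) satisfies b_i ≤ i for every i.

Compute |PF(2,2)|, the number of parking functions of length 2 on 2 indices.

3

Count = (2+1−2)·(2+1)^{2−1} = 1×3 = 3 (Pollak)
Example (1,1) → sorted (1,1): b_i ≤ i ∀i, a PF.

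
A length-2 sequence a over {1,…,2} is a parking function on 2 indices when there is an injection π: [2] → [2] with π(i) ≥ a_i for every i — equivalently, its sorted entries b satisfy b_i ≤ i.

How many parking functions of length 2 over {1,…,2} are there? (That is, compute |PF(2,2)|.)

Count = 1·3^1 = 1·3 = 3 (Konheim–Weiss)
Example (1,1) → sorted (1,1): b_i ≤ i ∀i, a PF.

3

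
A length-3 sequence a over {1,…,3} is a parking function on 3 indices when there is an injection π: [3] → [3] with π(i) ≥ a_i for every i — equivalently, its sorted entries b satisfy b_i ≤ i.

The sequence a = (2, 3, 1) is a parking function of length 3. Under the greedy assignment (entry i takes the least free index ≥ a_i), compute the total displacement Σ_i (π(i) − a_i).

0

Σπ = 6 ({1..3} each once); Σa = 2+3+1 = 6; disp = 6−6 = 0.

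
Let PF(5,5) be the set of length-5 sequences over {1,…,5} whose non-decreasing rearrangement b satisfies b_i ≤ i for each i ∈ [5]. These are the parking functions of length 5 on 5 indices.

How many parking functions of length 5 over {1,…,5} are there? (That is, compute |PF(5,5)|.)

|PF| = (5+1−5)·(5+1)^{5−1} = 1×1296 = 1296
Check (1,5,1,1,4) → sorted (1,1,1,4,5): b_i ≤ i ∀i, a PF.

1296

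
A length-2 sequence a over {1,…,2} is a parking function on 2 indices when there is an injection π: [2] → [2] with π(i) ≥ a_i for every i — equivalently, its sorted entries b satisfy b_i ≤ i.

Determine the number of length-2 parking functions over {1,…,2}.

3

#PF = (2+1−2)·(2+1)^{2−1} = 1×3 = 3 [KW]
One tuple (1,1) → sorted (1,1): b_i ≤ i ∀i, a PF.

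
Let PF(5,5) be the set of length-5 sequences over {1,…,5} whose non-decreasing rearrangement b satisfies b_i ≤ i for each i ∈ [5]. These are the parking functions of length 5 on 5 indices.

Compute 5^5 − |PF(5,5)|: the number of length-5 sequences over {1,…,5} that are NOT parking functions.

1829

|PF| = (5−5+1)·(5+1)^(5−1) = 1×1296 = 1296
Example (4,4,4,5,5) → sorted (4,4,4,5,5): b_1=4>1, not a PF.
5^5 − 1296 = 3125 − 1296 = 1829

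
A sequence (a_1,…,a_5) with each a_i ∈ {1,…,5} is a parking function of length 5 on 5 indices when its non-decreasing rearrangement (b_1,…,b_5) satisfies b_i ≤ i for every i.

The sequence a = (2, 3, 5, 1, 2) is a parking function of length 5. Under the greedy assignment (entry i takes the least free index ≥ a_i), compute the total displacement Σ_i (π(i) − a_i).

Σπ(i) = 1+…+5 = 15; Σa = 2+3+5+1+2 = 13; disp = 15−13 = 2.

2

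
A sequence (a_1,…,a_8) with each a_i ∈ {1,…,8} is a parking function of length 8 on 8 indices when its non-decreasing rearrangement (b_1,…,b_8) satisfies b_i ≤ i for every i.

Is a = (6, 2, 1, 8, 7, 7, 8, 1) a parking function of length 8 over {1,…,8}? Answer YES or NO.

Rearranged: b = (1, 1, 2, 6, 7, 7, 8, 8).
  b_1=1 ≤ 1
  b_2=1 ≤ 2
  b_3=2 ≤ 3
  b_4=6 > 4
  fails at i=4 ⇒ NO

NO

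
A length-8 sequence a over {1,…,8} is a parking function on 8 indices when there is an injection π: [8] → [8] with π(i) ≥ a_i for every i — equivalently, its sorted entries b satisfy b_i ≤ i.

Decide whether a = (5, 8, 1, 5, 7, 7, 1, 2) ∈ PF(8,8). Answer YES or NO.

Rearranged: b = (1, 1, 2, 5, 5, 7, 7, 8).
  b_1=1 ≤ 1
  b_2=1 ≤ 2
  b_3=2 ≤ 3
  b_4=5 > 4
  fails at i=4 ⇒ NO

NO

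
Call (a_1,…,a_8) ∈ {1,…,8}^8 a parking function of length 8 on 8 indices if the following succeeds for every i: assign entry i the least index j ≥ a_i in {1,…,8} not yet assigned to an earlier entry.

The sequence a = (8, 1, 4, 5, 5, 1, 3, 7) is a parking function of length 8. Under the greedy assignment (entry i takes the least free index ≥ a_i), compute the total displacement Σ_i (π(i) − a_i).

Σπ = 8·9/2 = 36 (π permutes [8]); Σa = 8+1+4+5+5+1+3+7 = 34; disp = 36−34 = 2.

2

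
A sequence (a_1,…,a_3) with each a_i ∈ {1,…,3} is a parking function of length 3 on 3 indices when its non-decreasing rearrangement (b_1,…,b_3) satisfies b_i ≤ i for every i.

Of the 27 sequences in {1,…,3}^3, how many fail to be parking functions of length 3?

11

Count = (4−3)·4^(3−1) = 1 · 16 = 16
One tuple (3,2,3) → sorted (2,3,3): b_1=2>1, not a PF.
So 27 − 16 = 11 fail.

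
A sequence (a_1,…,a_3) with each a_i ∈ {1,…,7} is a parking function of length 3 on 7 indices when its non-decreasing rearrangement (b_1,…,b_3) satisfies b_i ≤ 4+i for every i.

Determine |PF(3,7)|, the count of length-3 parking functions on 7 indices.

|PF(3,7)| = (8−3)·8^(3−1) = 5×64 = 320 [KW]
Check (6,3,3) → sorted (3,3,6): b_i ≤ 4+i ∀i, a PF.

320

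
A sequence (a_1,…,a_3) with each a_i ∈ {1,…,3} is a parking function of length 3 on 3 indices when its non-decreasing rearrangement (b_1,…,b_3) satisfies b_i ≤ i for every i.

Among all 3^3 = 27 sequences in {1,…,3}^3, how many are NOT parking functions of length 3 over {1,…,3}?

|PF| = (3−3+1)·(3+1)^(3−1) = 1·16 = 16 [KW]
Check (3,3,3) → sorted (3,3,3): b_1=3>1, not a PF.
Total 27; non-PF = 27−16 = 11

11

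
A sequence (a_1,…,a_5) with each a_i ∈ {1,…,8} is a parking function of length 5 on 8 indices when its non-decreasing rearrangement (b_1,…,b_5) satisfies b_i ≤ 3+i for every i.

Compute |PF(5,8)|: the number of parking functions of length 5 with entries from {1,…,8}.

|PF(5,8)| = 4·9^4 = 4 · 6561 = 26244 [KW]
One tuple (4,5,6,8,2) → sorted (2,4,5,6,8): b_i ≤ 3+i ∀i, a PF.

26244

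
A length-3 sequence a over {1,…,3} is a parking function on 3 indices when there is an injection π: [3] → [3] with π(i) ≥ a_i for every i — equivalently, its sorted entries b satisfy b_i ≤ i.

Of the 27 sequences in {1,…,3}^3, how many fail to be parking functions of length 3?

|PF(3,3)| = (4−3)·4^(3−1) = 1×16 = 16 (Konheim–Weiss)
Check (2,3,2) → sorted (2,2,3): b_1=2>1, not a PF.
3^3 − 16 = 27 − 16 = 11

11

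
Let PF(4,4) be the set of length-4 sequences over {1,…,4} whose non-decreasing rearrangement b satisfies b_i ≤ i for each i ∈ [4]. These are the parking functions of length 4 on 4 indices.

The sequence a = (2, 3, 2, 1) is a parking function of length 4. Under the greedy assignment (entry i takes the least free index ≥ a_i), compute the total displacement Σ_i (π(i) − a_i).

2

Σπ = 4·5/2 = 10 (π permutes [4]); Σa = 2+3+2+1 = 8; disp = 10−8 = 2.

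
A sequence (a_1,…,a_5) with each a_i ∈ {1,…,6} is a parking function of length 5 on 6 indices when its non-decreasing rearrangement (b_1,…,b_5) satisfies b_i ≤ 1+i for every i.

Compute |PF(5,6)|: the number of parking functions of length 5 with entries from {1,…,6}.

Count = 2·7^4 = 2 · 2401 = 4802 (Pollak)
Check (4,4,3,6,2) → sorted (2,3,4,4,6): b_i ≤ 1+i ∀i, a PF.

4802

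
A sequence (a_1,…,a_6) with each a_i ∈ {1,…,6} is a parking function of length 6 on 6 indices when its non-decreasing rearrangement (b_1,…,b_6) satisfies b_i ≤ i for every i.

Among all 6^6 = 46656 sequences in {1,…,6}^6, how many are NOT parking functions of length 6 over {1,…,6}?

29849

Count = 1·7^5 = 1·16807 = 16807
Check (6,5,6,6,4,1) → sorted (1,4,5,6,6,6): b_2=4>2, not a PF.
So 46656 − 16807 = 29849 fail.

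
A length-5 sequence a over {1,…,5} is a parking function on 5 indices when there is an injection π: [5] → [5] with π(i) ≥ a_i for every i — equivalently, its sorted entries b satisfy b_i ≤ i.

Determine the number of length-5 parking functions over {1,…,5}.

1296

|PF(5,5)| = (5−5+1)·(5+1)^(5−1) = 1·1296 = 1296 (Konheim–Weiss)
Example (4,3,2,1,4) → sorted (1,2,3,4,4): b_i ≤ i ∀i, a PF.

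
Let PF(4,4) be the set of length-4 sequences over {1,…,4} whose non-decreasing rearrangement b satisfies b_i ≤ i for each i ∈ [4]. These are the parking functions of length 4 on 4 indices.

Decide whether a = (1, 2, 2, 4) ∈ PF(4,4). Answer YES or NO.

YES

Rearranged: b = (1, 2, 2, 4).
  b_1=1 ≤ 1
  b_2=2 ≤ 2
  b_3=2 ≤ 3
  b_4=4 ≤ 4
All bounds hold ⇒ YES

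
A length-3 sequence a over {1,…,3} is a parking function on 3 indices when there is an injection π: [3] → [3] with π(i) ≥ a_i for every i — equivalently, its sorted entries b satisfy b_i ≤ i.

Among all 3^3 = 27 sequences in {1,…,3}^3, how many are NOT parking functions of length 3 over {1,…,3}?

#PF = (4−3)·4^(3−1) = 1×16 = 16 (Konheim–Weiss)
One tuple (3,1,3) → sorted (1,3,3): b_2=3>2, not a PF.
So 27 − 16 = 11 fail.

11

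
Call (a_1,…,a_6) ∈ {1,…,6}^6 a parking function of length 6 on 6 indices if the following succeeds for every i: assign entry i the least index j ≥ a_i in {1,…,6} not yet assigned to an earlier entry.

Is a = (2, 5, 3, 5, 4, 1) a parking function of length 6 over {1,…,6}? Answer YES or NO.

YES

Sorted: b = (1, 2, 3, 4, 5, 5).
  b_1=1 ≤ 1
  b_2=2 ≤ 2
  b_3=3 ≤ 3
  b_4=4 ≤ 4
  b_5=5 ≤ 5
  b_6=5 ≤ 6
All bounds hold ⇒ YES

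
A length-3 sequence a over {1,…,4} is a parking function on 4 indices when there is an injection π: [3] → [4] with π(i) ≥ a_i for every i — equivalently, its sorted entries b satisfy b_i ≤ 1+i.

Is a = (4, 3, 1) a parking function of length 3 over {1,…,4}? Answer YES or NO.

Rearranged: b = (1, 3, 4).
  b_1=1 ≤ 2
  b_2=3 ≤ 3
  b_3=4 ≤ 4
All bounds hold ⇒ YES

YES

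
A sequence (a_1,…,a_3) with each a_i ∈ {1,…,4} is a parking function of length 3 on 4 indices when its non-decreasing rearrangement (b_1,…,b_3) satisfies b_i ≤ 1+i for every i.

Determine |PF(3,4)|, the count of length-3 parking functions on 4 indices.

50

Count = (5−3)·5^(3−1) = 2×25 = 50 [KW]
E.g. (3,2,2) → sorted (2,2,3): b_i ≤ 1+i ∀i, a PF.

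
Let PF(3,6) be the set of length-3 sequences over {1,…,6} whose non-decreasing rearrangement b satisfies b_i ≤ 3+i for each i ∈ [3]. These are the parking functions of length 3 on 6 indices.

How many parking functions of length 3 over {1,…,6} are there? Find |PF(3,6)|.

#PF = 4·7^2 = 4×49 = 196 (Konheim–Weiss)
One tuple (4,1,3) → sorted (1,3,4): b_i ≤ 3+i ∀i, a PF.

196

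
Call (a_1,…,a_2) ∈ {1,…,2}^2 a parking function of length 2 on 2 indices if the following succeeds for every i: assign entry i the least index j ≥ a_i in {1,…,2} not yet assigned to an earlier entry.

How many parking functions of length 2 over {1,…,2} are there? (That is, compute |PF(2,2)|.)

3

#PF = (2−2+1)·(2+1)^(2−1) = 1 · 3 = 3
E.g. (2,1) → sorted (1,2): b_i ≤ i ∀i, a PF.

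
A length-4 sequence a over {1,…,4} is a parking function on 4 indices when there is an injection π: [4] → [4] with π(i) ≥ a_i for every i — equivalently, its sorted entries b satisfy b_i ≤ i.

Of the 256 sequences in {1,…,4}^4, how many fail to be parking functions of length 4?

131

#PF = (4+1−4)·(4+1)^{4−1} = 1·125 = 125 (Pollak)
Check (4,4,4,2) → sorted (2,4,4,4): b_1=2>1, not a PF.
So 256 − 125 = 131 fail.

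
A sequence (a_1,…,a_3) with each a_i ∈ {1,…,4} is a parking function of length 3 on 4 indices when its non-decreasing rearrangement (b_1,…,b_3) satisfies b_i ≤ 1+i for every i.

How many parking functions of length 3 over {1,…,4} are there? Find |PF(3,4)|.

|PF(3,4)| = 2·5^2 = 2·25 = 50 (Konheim–Weiss)
Example (4,3,1) → sorted (1,3,4): b_i ≤ 1+i ∀i, a PF.

50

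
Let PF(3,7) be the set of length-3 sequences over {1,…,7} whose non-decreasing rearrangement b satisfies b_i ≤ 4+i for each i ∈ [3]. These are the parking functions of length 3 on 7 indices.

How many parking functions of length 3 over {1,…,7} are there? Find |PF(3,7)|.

320

#PF = (7+1−3)·(7+1)^{3−1} = 5×64 = 320 (Pollak)
Check (5,5,3) → sorted (3,5,5): b_i ≤ 4+i ∀i, a PF.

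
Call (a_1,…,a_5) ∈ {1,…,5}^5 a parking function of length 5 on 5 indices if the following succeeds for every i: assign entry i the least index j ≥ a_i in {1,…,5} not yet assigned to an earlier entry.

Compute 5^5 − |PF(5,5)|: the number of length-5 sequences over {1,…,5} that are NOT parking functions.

1829

#PF = (5−5+1)·(5+1)^(5−1) = 1·1296 = 1296 [KW]
One tuple (4,3,5,5,4) → sorted (3,4,4,5,5): b_1=3>1, not a PF.
So 3125 − 1296 = 1829 fail.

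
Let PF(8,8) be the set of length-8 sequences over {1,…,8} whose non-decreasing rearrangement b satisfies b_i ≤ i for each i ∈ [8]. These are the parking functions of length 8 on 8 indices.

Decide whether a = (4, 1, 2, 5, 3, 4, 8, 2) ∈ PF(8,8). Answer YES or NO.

YES

Order a: b = (1, 2, 2, 3, 4, 4, 5, 8).
  b_1=1 ≤ 1
  b_2=2 ≤ 2
  b_3=2 ≤ 3
  b_4=3 ≤ 4
  b_5=4 ≤ 5
  b_6=4 ≤ 6
  b_7=5 ≤ 7
  b_8=8 ≤ 8
All bounds hold ⇒ YES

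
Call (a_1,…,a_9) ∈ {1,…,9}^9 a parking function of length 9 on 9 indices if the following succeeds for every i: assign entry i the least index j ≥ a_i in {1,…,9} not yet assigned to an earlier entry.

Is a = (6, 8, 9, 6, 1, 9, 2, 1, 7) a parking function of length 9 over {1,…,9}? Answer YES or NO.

Sorted: b = (1, 1, 2, 6, 6, 7, 8, 9, 9).
  b_1=1 ≤ 1
  b_2=1 ≤ 2
  b_3=2 ≤ 3
  b_4=6 > 4
  fails at i=4 ⇒ NO

NO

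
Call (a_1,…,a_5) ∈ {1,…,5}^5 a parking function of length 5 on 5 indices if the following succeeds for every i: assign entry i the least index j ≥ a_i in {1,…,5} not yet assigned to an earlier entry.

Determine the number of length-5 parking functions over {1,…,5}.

|PF(5,5)| = (6−5)·6^(5−1) = 1·1296 = 1296 [KW]
Check (1,3,1,4,1) → sorted (1,1,1,3,4): b_i ≤ i ∀i, a PF.

1296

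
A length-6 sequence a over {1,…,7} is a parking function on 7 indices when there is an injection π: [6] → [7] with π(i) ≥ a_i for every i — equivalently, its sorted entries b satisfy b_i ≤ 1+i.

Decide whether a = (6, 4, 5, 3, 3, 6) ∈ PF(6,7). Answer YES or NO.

NO

Order a: b = (3, 3, 4, 5, 6, 6).
  b_1=3 > 2
  fails at i=1 ⇒ NO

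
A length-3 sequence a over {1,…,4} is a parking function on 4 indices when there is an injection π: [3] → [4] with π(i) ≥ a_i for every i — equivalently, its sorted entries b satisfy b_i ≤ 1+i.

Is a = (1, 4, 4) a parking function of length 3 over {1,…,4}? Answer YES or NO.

NO

Sorted: b = (1, 4, 4).
  b_1=1 ≤ 2
  b_2=4 > 3
  fails at i=2 ⇒ NO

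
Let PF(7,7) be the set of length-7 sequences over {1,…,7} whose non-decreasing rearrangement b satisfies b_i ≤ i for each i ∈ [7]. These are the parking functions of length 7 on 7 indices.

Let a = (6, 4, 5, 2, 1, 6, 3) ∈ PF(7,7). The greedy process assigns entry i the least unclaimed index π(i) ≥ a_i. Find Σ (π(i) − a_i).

Σπ(i) = 1+…+7 = 28; Σa = 6+4+5+2+1+6+3 = 27; disp = 28−27 = 1.

1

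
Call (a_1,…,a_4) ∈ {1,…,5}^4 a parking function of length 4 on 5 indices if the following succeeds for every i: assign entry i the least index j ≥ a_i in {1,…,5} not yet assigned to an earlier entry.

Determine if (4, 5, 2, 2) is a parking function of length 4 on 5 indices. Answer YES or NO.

Sorted: b = (2, 2, 4, 5).
  b_1=2 ≤ 2
  b_2=2 ≤ 3
  b_3=4 ≤ 4
  b_4=5 ≤ 5
All bounds hold ⇒ YES

YES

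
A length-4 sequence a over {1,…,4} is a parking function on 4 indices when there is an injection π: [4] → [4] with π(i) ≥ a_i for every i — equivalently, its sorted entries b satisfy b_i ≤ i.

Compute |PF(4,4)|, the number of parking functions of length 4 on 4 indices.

125

Count = (5−4)·5^(4−1) = 1·125 = 125 (Pollak)
Check (2,3,1,4) → sorted (1,2,3,4): b_i ≤ i ∀i, a PF.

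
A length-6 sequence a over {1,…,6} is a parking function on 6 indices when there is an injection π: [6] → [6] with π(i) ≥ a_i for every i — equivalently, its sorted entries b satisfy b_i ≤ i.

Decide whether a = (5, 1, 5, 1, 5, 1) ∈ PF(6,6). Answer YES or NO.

Order a: b = (1, 1, 1, 5, 5, 5).
  b_1=1 ≤ 1
  b_2=1 ≤ 2
  b_3=1 ≤ 3
  b_4=5 > 4
  fails at i=4 ⇒ NO

NO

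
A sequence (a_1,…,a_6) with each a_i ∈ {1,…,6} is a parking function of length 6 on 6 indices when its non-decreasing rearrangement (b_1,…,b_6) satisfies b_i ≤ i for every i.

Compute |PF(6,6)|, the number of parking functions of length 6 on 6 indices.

#PF = (6+1−6)·(6+1)^{6−1} = 1 · 16807 = 16807
E.g. (2,2,6,1,1,1) → sorted (1,1,1,2,2,6): b_i ≤ i ∀i, a PF.

16807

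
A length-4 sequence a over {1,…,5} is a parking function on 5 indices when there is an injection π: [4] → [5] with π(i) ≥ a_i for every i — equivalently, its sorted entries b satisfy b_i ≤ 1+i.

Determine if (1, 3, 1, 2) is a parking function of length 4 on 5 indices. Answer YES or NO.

Order a: b = (1, 1, 2, 3).
  b_1=1 ≤ 2
  b_2=1 ≤ 3
  b_3=2 ≤ 4
  b_4=3 ≤ 5
All bounds hold ⇒ YES

YES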